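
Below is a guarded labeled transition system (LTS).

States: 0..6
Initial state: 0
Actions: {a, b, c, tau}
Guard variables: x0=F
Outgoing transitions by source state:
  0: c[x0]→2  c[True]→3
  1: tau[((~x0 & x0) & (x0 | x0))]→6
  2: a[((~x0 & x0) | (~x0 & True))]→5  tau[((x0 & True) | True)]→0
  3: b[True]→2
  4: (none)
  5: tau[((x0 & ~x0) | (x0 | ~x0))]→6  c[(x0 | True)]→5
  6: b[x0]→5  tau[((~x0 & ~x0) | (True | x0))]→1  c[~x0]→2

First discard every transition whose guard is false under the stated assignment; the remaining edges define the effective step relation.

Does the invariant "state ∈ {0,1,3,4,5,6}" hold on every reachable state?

Answer: INVARIANT VIOLATED at state 2

Working:
Allowed set {0,1,3,4,5,6}
Reachable = {0,1,2,3,5,6}
  0: safe
  1: safe
  2: VIOLATES
  3: safe
  5: safe
  6: safe
counterexample path to 2: c·b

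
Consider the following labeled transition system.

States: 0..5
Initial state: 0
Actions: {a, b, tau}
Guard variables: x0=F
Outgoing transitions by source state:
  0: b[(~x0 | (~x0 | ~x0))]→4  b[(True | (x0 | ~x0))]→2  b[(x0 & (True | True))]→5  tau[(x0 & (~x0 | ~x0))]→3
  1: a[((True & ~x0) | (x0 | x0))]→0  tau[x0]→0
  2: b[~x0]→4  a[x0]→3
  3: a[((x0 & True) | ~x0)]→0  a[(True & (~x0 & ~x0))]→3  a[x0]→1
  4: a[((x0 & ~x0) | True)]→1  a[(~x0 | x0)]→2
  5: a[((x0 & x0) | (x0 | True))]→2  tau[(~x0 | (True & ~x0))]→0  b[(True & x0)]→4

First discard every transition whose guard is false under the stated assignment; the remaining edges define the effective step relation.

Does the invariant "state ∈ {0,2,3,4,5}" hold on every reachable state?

Allowed set {0,2,3,4,5}
Reachable = {0,1,2,4}
  0: safe
  1: VIOLATES
  2: safe
  4: safe
witness against invariant: b·a → 1

Answer: INVARIANT VIOLATED at state 1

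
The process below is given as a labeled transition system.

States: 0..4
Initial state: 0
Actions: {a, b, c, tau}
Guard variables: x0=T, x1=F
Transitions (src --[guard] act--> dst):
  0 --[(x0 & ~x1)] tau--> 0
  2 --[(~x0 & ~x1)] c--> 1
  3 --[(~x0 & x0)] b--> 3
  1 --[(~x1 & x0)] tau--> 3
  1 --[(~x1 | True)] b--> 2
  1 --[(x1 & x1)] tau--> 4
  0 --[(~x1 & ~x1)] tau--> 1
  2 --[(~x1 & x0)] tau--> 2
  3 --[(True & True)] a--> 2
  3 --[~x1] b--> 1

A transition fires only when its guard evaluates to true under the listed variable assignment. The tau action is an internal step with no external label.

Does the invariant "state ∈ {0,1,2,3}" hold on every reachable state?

Answer: INVARIANT HOLDS

Trace:
Allowed set {0,1,2,3}
R = {0,1,2,3}
  0: safe
  1: safe
  2: safe
  3: safe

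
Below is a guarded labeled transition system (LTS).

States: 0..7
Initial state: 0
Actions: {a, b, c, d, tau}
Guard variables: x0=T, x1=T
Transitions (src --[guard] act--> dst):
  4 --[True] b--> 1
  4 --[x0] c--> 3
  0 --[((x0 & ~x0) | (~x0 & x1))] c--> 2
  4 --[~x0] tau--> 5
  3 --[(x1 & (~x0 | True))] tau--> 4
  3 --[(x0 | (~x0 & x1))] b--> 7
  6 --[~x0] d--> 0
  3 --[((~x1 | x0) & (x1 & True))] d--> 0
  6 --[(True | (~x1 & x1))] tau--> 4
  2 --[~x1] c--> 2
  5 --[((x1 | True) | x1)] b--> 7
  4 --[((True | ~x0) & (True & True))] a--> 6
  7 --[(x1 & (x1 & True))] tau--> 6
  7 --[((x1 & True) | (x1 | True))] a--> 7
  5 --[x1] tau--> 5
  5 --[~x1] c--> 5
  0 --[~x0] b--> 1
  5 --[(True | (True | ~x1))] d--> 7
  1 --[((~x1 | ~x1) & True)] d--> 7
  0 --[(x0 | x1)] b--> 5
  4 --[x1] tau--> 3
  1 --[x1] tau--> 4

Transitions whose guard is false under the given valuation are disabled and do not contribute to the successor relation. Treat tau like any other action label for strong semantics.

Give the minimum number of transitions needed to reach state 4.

Layered search for 4:
  depth 0: {0}
  depth 1: {5}
  depth 2: {7}
  depth 3: {6}
  depth 4: {4}
4 enters at depth 4; path b·b·tau·tau

Answer: 4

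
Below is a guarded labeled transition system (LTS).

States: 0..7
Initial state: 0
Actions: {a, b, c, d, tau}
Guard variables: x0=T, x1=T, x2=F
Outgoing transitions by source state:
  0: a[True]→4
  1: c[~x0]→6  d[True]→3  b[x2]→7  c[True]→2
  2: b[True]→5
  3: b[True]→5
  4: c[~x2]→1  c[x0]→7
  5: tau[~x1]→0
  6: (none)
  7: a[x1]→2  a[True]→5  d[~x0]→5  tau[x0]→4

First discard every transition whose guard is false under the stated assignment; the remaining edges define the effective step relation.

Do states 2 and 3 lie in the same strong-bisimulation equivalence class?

Refine partition for ~:
  π0 = {{0,1,2,3,4,5,6,7}}
  π1 = {{0},{1},{2,3},{4},{5,6},{7}}
6 equivalence class(es) (converged in 2)
class of 2: {2,3}; class of 3: {2,3}

Answer: BISIMILAR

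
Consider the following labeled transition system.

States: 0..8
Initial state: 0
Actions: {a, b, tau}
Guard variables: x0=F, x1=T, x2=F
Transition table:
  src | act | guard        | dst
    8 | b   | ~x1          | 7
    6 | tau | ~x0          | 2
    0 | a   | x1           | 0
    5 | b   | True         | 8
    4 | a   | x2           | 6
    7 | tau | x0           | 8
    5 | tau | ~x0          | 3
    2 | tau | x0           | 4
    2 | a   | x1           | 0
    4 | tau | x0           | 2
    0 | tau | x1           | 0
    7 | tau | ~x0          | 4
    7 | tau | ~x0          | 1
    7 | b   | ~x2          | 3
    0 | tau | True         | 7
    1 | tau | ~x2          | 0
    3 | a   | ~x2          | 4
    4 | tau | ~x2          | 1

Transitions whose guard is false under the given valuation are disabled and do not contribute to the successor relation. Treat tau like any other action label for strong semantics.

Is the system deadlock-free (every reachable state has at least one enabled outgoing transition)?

R = {0,1,3,4,7}
  0: a→0  tau→0  tau→7  [deg 3]
  1: tau→0  [deg 1]
  3: a→4  [deg 1]
  4: tau→1  [deg 1]
  7: b→3  tau→1  tau→4  [deg 3]

Answer: DEADLOCK-FREE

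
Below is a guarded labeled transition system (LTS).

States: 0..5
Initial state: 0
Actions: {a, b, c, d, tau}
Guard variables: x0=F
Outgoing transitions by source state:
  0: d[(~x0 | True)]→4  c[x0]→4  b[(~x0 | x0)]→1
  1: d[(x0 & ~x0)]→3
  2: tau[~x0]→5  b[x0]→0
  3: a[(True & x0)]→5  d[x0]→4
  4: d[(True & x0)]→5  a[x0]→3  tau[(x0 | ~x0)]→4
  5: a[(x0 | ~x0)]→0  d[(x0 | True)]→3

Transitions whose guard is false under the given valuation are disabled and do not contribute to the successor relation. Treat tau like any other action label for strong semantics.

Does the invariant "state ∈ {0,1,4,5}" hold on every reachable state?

Allowed set {0,1,4,5}
Reach set: {0,1,4}
  0: ok
  1: ok
  4: ok

Answer: INVARIANT HOLDS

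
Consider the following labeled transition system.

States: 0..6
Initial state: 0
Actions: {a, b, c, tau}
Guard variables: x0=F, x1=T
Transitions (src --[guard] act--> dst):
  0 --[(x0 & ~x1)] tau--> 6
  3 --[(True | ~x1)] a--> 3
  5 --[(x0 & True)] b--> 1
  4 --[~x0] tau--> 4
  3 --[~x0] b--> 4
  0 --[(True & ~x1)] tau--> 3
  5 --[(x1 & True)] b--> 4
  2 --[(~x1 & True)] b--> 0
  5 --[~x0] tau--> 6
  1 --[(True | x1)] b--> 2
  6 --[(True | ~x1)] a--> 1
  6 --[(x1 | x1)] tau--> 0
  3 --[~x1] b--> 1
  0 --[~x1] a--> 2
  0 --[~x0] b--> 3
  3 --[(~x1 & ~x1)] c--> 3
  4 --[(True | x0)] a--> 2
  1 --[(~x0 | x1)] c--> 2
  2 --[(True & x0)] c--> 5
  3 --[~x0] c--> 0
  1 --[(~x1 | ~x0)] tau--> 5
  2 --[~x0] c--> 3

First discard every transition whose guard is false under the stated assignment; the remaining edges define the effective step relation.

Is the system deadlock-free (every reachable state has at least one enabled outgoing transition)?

Reachable = {0,2,3,4}
  0: b→3  [deg 1]
  2: c→3  [deg 1]
  3: a→3  b→4  c→0  [deg 3]
  4: a→2  tau→4  [deg 2]

Answer: DEADLOCK-FREE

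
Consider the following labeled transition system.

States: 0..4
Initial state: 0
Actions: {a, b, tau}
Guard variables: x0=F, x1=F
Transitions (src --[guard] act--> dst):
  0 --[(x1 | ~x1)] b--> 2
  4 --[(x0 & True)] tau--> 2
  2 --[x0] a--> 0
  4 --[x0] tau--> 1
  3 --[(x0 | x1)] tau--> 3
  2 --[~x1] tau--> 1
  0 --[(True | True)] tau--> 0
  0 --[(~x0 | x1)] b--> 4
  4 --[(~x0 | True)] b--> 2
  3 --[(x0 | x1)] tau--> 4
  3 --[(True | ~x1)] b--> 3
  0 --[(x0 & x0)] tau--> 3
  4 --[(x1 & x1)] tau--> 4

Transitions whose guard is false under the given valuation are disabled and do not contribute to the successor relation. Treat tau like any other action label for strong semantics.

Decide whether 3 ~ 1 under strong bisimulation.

Answer: NOT BISIMILAR

Trace:
Compute ~ classes (split until stable):
  π0 = {{0,1,2,3,4}}
  π1 = {{0},{1},{2},{3,4}}
  π2 = {{0},{1},{2},{3},{4}}
5 equivalence class(es) (converged in 3)
3∈{3}, 1∈{1}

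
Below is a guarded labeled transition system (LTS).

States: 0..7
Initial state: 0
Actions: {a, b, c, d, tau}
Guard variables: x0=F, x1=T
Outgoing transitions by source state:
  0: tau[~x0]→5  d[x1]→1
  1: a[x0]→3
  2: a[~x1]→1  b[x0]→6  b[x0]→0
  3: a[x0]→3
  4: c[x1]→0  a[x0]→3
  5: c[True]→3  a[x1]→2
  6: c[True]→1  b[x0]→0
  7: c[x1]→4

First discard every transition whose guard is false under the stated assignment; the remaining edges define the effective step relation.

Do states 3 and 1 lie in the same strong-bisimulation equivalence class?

Answer: BISIMILAR

Working:
Refine partition for ~:
  P[0] = {{0,1,2,3,4,5,6,7}}
  P[1] = {{0},{1,2,3},{4,6,7},{5}}
  P[2] = {{0},{1,2,3},{4},{5},{6},{7}}
Fixed point at round 3; 6 class(es).
[3]={1,2,3}  [1]={1,2,3}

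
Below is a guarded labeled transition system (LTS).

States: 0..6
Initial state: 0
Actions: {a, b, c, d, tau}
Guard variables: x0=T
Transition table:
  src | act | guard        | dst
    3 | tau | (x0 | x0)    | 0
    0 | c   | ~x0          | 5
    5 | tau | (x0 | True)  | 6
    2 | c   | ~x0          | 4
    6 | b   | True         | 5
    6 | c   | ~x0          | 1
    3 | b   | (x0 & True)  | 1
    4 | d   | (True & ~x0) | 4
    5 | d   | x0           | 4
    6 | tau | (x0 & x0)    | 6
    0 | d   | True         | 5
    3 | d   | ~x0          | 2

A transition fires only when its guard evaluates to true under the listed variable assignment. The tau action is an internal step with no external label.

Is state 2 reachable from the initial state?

After dropping false guards: 7 live edges.
L0 = {0}
L1 = {5}  now seen {0,5}
L2 = {4,6}  now seen {0,4,5,6}
R = {0,4,5,6}

Answer: UNREACHABLE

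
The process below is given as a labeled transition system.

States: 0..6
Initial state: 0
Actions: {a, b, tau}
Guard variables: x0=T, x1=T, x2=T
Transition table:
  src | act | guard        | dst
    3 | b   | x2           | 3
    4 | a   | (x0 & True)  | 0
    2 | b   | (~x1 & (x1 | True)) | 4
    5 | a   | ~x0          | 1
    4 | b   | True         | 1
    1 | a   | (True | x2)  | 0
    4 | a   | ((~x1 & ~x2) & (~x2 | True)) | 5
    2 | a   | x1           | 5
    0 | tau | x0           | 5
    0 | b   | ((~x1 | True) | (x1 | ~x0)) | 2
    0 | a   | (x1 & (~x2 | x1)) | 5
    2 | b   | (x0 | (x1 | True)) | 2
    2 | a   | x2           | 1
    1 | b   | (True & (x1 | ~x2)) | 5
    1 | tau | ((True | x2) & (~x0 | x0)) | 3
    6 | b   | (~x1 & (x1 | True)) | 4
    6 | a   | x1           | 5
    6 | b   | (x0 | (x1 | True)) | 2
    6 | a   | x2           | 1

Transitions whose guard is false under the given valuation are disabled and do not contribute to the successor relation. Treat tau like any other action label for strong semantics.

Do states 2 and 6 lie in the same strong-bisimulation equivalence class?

Compute ~ classes (split until stable):
  π0 = {{0,1,2,3,4,5,6}}
  π1 = {{0,1},{2,4,6},{3},{5}}
  π2 = {{0},{1},{2,6},{3},{4},{5}}
6 equivalence class(es) (converged in 3)
2∈{2,6}, 6∈{2,6}

Answer: BISIMILAR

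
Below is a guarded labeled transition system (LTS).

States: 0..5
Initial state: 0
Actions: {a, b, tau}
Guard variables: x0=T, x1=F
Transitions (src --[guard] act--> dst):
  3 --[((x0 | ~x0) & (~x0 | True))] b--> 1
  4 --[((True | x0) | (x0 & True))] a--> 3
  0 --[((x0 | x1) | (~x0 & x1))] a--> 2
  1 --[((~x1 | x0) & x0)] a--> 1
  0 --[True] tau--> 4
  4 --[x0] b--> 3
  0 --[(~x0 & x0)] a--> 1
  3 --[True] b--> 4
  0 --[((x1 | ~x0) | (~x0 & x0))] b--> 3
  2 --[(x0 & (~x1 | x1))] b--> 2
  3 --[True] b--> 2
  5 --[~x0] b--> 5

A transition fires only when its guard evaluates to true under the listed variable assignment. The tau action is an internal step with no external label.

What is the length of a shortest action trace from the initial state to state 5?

BFS to 5:
  depth 0: {0}
  depth 1: {2,4}
  depth 2: {3}
  depth 3: {1}
5 never appears.

Answer: UNREACHABLE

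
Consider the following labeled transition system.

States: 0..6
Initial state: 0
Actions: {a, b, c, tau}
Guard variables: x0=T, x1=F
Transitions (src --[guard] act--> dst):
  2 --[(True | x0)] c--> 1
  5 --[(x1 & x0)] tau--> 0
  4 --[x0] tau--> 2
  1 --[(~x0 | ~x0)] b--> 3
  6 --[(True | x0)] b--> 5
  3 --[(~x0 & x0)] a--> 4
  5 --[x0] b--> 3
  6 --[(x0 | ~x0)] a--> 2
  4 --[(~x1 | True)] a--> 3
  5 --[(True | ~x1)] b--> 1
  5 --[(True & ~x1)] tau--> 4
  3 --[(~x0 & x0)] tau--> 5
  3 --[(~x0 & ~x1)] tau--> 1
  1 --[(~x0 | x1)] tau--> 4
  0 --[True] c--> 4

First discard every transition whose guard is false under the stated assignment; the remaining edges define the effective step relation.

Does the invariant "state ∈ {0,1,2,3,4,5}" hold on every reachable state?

Allowed set {0,1,2,3,4,5}
Reachable = {0,1,2,3,4}
  0: ok
  1: ok
  2: ok
  3: ok
  4: ok

Answer: INVARIANT HOLDS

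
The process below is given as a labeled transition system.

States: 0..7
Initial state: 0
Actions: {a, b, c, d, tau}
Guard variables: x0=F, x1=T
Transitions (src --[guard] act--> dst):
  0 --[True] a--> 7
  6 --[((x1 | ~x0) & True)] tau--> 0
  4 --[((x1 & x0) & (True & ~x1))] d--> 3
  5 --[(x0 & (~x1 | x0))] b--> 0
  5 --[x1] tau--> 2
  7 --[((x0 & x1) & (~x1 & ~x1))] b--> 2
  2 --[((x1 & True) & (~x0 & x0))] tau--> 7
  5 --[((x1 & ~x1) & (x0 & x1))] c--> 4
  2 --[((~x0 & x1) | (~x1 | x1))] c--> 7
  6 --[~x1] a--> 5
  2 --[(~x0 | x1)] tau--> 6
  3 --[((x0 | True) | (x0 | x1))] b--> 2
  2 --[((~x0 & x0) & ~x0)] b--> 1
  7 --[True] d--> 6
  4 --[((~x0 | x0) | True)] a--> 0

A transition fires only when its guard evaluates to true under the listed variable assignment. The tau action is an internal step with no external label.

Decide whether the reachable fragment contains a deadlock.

R = {0,6,7}
  0: a→7  [1 out]
  6: tau→0  [1 out]
  7: d→6  [1 out]

Answer: DEADLOCK-FREE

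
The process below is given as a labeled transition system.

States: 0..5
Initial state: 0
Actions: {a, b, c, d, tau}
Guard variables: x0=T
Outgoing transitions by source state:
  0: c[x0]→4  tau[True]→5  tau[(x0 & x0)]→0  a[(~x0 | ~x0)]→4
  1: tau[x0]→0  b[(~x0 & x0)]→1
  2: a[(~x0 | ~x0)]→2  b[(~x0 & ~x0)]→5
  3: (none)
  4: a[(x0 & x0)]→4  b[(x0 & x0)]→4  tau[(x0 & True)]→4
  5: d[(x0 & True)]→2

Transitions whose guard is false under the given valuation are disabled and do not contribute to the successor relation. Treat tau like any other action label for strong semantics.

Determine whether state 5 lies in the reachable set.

After dropping false guards: 8 live edges.
Layer 0: {0}
Layer 1: {4,5}  cumulative {0,4,5}
Layer 2: {2}  cumulative {0,2,4,5}
R = {0,2,4,5}
witness 5: tau

Answer: REACHABLE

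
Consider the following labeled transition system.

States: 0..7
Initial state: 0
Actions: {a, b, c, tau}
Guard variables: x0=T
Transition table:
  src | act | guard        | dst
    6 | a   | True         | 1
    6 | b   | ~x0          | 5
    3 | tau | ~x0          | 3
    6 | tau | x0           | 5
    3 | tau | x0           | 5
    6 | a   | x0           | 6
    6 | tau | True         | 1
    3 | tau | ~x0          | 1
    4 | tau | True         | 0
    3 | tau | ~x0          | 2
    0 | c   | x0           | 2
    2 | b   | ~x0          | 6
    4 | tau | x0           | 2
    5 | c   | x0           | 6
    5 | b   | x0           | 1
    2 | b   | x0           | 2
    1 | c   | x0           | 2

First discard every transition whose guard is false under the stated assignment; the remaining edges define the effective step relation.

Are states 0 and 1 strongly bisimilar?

Refine partition for ~:
  π0 = {{0,1,2,3,4,5,6,7}}
  π1 = {{0,1},{2},{3,4},{5},{6},{7}}
  π2 = {{0,1},{2},{3},{4},{5},{6},{7}}
Fixed point at round 3; 7 class(es).
[0]={0,1}  [1]={0,1}

Answer: BISIMILAR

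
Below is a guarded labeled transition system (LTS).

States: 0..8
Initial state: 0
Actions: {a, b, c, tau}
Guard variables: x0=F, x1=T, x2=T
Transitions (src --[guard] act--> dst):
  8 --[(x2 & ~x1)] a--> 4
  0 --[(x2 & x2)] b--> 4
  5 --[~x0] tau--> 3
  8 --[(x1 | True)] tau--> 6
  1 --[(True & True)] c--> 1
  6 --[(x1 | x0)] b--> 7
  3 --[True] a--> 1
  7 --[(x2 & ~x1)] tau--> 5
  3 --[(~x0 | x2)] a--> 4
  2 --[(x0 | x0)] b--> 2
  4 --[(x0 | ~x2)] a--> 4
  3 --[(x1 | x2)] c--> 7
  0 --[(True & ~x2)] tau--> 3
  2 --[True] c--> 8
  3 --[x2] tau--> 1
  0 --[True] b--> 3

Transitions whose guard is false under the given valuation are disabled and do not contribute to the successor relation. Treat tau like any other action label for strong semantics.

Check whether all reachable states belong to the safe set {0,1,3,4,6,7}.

Answer: INVARIANT HOLDS

Analysis:
Inv-set: {0,1,3,4,6,7}
Reachable = {0,1,3,4,7}
  0: ✓
  1: ✓
  3: ✓
  4: ✓
  7: ✓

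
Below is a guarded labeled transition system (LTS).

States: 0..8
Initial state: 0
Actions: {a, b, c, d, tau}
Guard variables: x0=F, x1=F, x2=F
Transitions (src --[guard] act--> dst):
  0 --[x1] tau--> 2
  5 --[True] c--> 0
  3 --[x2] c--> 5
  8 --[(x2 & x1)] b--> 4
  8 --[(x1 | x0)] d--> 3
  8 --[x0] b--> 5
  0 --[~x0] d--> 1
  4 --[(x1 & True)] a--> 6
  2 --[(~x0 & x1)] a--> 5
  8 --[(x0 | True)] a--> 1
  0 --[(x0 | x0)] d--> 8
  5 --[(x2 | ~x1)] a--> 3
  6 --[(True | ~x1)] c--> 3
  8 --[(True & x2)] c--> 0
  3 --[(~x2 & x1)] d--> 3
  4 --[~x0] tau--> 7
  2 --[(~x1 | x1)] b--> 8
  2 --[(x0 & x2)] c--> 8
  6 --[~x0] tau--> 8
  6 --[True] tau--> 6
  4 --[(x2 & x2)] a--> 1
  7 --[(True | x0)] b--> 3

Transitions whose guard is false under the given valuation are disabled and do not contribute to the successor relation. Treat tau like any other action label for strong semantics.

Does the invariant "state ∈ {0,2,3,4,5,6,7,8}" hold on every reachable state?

Answer: INVARIANT VIOLATED at state 1

Working:
Inv-set: {0,2,3,4,5,6,7,8}
R = {0,1}
  0: safe
  1: ✗ unsafe
counterexample path to 1: d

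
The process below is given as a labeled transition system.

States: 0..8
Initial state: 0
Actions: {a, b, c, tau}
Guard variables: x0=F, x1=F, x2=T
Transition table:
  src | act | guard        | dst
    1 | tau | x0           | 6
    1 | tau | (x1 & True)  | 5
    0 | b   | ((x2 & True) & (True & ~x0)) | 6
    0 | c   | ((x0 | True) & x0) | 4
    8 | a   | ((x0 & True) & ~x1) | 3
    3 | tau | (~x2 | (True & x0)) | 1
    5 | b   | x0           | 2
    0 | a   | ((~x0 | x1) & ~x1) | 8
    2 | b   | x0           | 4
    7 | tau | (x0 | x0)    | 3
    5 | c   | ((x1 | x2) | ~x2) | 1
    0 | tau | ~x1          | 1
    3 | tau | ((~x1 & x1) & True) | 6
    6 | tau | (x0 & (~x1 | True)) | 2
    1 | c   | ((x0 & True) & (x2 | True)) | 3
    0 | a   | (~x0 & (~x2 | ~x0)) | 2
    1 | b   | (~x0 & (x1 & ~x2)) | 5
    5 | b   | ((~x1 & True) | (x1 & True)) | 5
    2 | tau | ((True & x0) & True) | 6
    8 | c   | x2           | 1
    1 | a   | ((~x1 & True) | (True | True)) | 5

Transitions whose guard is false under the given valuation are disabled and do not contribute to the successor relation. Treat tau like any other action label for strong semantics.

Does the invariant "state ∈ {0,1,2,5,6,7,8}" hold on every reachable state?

Safe = {0,1,2,5,6,7,8}
Reach set: {0,1,2,5,6,8}
  0: safe
  1: safe
  2: safe
  5: safe
  6: safe
  8: safe

Answer: INVARIANT HOLDS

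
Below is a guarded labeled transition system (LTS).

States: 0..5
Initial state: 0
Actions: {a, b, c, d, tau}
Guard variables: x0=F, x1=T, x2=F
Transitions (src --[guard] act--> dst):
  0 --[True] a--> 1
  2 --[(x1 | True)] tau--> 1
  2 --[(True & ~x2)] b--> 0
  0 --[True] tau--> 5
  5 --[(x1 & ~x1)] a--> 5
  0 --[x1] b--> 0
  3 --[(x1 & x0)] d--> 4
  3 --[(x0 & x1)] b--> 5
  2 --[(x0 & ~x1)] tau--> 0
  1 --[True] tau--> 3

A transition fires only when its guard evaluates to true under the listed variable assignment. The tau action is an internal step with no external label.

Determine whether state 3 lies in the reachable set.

6 transition(s) survive guard evaluation.
Layer 0: {0}
Layer 1: {1,5}  now seen {0,1,5}
Layer 2: {3}  now seen {0,1,3,5}
Reachable = {0,1,3,5}
Path to 3: a·tau

Answer: REACHABLE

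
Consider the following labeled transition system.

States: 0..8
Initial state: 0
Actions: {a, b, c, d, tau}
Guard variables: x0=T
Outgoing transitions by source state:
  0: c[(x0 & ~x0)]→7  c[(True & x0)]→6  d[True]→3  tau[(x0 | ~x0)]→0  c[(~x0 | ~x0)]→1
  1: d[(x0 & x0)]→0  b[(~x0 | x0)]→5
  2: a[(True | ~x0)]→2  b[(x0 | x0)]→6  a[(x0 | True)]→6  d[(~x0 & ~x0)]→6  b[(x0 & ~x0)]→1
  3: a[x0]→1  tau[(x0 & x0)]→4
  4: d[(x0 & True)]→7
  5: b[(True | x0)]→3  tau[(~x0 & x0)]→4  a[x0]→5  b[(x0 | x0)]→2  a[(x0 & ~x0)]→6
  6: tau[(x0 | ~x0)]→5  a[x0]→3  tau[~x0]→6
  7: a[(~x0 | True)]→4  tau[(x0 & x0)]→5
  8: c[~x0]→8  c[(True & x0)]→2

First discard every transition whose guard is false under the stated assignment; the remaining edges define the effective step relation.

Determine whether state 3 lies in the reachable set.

Answer: REACHABLE

Working:
Guard filter leaves 19 enabled edge(s).
Layer 0: {0}
Layer 1: {3,6}  now seen {0,3,6}
Layer 2: {1,4,5}  now seen {0,1,3,4,5,6}
Layer 3: {2,7}  now seen {0,1,2,3,4,5,6,7}
R = {0,1,2,3,4,5,6,7}
witness 3: d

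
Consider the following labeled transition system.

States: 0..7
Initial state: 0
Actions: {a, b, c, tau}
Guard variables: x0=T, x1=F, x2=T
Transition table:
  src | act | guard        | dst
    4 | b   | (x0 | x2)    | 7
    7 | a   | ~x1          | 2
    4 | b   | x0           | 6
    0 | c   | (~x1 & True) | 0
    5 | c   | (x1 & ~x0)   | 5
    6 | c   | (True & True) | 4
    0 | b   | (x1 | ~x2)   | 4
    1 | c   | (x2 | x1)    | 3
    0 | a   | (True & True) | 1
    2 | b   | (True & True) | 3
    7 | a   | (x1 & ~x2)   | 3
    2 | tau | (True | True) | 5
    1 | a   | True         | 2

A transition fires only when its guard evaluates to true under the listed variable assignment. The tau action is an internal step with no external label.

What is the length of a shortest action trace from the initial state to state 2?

Answer: 2

Analysis:
Layered search for 2:
  depth 0: {0}
  depth 1: {1}
  depth 2: {2,3}
2 enters at depth 2; path a·a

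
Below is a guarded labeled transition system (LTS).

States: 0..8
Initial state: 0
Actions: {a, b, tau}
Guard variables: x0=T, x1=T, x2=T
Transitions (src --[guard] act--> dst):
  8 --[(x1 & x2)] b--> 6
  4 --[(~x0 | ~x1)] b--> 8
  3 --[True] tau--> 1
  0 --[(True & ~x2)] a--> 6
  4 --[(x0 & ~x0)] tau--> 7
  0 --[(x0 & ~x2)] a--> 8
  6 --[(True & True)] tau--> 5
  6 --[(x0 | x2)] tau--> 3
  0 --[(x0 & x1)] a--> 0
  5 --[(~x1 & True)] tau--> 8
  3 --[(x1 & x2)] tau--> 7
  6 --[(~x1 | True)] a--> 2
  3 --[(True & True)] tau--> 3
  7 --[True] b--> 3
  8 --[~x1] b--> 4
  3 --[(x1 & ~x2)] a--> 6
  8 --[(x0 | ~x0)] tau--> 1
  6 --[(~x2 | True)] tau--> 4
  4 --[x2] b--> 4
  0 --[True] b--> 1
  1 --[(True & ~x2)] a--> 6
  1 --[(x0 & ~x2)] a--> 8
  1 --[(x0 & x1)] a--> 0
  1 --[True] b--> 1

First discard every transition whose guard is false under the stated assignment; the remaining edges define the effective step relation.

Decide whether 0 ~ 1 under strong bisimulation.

Answer: BISIMILAR

Trace:
Refine partition for ~:
  round 0: {{0,1,2,3,4,5,6,7,8}}
  round 1: {{0,1},{2,5},{3},{4,7},{6},{8}}
  round 2: {{0,1},{2,5},{3},{4},{6},{7},{8}}
Fixed point at round 3; 7 class(es).
0∈{0,1}, 1∈{0,1}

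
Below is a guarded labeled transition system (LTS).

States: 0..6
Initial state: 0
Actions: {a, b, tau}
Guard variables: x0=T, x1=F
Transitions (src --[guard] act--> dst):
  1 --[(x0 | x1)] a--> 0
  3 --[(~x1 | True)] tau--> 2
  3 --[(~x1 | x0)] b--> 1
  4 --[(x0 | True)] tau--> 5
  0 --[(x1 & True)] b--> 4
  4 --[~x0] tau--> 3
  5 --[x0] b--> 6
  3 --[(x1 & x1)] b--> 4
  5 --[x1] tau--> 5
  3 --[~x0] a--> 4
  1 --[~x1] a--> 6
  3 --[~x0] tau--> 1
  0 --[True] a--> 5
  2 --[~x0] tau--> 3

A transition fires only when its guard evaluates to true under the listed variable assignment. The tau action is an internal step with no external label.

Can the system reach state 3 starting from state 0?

Answer: UNREACHABLE

Working:
After dropping false guards: 7 live edges.
Layer 0: {0}
Layer 1: {5}  total {0,5}
Layer 2: {6}  total {0,5,6}
Reach set: {0,5,6}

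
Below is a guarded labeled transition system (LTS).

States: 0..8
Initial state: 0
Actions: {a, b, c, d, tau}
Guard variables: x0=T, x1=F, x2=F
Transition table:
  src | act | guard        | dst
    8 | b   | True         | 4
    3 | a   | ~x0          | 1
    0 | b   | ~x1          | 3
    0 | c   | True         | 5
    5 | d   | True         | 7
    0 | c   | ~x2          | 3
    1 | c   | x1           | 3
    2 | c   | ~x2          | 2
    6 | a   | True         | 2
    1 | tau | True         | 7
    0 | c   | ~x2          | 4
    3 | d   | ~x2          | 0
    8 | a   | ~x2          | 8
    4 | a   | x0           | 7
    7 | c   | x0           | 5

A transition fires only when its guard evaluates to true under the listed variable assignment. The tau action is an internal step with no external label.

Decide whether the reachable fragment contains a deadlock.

Answer: DEADLOCK-FREE

Working:
Reach set: {0,3,4,5,7}
  0: b→3  c→3  c→4  c→5  [4 exit(s)]
  3: d→0  [1 exit(s)]
  4: a→7  [1 exit(s)]
  5: d→7  [1 exit(s)]
  7: c→5  [1 exit(s)]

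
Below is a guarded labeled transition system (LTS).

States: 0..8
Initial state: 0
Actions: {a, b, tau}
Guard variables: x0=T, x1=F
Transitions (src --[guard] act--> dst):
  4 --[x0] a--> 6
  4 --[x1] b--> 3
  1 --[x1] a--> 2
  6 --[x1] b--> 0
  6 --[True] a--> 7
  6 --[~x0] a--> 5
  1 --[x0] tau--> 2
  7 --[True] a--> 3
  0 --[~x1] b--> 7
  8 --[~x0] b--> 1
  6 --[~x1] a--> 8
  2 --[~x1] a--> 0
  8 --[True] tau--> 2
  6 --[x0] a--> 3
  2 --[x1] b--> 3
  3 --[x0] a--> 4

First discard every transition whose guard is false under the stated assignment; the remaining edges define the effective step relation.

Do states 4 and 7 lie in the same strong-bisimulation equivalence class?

Answer: NOT BISIMILAR

Trace:
Compute ~ classes (split until stable):
  P[0] = {{0,1,2,3,4,5,6,7,8}}
  P[1] = {{0},{1,8},{2,3,4,6,7},{5}}
  P[2] = {{0},{1,8},{2},{3,4,7},{5},{6}}
  P[3] = {{0},{1,8},{2},{3,7},{4},{5},{6}}
  P[4] = {{0},{1,8},{2},{3},{4},{5},{6},{7}}
Fixed point at round 5; 8 class(es).
4∈{4}, 7∈{7}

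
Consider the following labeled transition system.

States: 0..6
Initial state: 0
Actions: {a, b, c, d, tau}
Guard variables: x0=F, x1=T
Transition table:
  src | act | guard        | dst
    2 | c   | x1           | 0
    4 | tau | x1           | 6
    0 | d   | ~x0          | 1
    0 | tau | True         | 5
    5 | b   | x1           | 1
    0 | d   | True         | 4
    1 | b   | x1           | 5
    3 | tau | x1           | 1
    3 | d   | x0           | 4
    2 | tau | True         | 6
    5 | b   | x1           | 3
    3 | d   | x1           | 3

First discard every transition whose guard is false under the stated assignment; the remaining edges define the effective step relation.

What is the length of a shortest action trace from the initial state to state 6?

Layered search for 6:
  L0 = {0}
  L1 = {1,4,5}
  L2 = {3,6}
first hit 6 at d=2 via d·tau

Answer: 2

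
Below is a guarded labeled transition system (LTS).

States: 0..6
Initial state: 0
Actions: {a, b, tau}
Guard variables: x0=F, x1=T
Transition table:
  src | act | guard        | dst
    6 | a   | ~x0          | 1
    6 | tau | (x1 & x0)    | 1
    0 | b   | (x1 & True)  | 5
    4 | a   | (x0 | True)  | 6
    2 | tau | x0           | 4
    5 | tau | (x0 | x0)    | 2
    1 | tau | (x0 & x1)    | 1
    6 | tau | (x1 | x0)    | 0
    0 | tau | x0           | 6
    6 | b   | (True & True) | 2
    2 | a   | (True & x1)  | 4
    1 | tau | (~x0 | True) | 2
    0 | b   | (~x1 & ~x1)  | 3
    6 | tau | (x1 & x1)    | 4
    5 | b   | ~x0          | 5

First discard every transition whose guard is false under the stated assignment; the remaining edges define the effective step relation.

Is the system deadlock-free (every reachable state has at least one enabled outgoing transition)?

R = {0,5}
  0: b→5  [deg 1]
  5: b→5  [deg 1]

Answer: DEADLOCK-FREE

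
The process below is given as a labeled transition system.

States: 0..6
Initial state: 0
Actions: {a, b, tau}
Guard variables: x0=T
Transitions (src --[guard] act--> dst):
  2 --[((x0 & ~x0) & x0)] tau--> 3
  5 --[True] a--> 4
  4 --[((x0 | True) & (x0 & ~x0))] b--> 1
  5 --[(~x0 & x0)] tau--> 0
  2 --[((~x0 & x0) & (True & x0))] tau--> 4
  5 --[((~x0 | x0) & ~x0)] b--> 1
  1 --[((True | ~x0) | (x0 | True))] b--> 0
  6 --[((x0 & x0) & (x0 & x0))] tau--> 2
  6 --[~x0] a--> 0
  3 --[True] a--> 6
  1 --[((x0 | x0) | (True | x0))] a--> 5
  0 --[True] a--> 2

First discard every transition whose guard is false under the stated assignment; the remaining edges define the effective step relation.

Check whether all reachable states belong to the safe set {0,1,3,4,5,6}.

Allowed set {0,1,3,4,5,6}
Reach set: {0,2}
  0: ok
  2: outside
witness against invariant: a → 2

Answer: INVARIANT VIOLATED at state 2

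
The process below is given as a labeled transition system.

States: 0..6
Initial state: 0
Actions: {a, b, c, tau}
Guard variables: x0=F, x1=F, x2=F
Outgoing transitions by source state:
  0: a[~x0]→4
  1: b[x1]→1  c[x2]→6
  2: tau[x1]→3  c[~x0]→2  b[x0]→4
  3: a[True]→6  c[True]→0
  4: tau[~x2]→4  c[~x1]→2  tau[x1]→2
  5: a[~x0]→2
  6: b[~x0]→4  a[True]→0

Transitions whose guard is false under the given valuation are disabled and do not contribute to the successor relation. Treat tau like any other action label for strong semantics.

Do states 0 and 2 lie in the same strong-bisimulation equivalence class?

Bisimulation quotient by refinement:
  round 0: {{0,1,2,3,4,5,6}}
  round 1: {{0,5},{1},{2},{3},{4},{6}}
  round 2: {{0},{1},{2},{3},{4},{5},{6}}
stable after 3 split(s): 7 block(s)
0∈{0}, 2∈{2}

Answer: NOT BISIMILAR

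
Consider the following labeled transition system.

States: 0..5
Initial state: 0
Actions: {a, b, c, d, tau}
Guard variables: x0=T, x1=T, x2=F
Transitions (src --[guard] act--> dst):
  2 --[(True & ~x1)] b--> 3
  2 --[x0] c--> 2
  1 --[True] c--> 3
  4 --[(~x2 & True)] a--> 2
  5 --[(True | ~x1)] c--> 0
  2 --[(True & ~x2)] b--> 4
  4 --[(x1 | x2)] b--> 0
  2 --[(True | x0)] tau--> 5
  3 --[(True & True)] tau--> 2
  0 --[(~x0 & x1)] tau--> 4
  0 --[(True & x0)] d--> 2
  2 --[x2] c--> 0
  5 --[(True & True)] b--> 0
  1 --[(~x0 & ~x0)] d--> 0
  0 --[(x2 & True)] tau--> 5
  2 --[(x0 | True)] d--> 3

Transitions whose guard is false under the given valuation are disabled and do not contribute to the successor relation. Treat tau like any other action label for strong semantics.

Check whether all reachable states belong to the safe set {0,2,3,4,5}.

Answer: INVARIANT HOLDS

Working:
Allowed set {0,2,3,4,5}
R = {0,2,3,4,5}
  0: safe
  2: safe
  3: safe
  4: safe
  5: safe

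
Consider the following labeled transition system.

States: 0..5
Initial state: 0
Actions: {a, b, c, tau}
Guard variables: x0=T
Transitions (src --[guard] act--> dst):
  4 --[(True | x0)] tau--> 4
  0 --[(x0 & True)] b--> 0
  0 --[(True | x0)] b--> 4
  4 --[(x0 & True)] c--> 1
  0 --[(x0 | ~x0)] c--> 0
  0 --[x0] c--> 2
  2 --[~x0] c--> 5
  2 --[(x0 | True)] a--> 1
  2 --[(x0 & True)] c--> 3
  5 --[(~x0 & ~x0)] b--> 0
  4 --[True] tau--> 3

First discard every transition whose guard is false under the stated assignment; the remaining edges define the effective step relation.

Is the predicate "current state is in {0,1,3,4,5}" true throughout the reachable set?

Answer: INVARIANT VIOLATED at state 2

Trace:
Safe = {0,1,3,4,5}
Reach set: {0,1,2,3,4}
  0: ok
  1: ok
  2: VIOLATES
  3: ok
  4: ok
reach 2 via c — violates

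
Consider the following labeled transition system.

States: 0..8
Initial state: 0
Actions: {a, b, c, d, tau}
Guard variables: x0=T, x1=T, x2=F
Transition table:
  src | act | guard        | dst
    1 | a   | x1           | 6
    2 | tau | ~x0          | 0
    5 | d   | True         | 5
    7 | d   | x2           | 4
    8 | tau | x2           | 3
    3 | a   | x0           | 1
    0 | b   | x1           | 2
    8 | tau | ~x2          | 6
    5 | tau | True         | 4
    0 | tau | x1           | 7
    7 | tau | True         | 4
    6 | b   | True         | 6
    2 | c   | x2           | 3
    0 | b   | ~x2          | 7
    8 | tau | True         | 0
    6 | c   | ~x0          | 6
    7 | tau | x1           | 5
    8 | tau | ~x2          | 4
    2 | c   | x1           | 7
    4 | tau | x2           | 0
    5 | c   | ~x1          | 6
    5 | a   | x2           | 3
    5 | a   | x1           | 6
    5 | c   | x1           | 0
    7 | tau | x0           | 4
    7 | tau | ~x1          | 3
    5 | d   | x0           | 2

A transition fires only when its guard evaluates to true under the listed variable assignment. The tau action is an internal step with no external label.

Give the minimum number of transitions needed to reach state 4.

Answer: 2

Trace:
Breadth-first toward 4:
  L0 = {0}
  L1 = {2,7}
  L2 = {4,5}
depth(4)=2, e.g. b·tau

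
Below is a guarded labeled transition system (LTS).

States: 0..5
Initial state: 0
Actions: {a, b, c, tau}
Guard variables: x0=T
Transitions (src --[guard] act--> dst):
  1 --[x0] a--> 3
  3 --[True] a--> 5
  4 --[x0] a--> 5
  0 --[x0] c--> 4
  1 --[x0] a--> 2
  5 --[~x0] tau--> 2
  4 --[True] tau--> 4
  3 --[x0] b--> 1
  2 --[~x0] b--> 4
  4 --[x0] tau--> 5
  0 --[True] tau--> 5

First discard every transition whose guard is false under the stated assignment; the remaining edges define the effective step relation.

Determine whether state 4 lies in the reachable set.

Answer: REACHABLE

Working:
Guard filter leaves 9 enabled edge(s).
Layer 0: {0}
Layer 1: {4,5}  cumulative {0,4,5}
R = {0,4,5}
trace reaching 4: c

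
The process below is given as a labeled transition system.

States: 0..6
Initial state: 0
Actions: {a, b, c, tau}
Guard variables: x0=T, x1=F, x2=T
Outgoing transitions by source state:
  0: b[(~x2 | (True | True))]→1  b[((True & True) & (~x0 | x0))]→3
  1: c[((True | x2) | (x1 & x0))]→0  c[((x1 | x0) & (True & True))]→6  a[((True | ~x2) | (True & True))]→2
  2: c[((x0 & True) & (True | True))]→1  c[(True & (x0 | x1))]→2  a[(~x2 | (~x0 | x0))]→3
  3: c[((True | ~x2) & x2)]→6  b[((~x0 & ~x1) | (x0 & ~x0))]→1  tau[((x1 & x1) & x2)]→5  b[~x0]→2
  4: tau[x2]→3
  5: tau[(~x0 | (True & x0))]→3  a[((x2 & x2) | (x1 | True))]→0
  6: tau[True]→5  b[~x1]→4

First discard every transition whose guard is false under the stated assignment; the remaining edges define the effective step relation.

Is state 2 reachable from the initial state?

14 transition(s) survive guard evaluation.
Layer 0: {0}
Layer 1: {1,3}  total {0,1,3}
Layer 2: {2,6}  total {0,1,2,3,6}
Layer 3: {4,5}  total {0,1,2,3,4,5,6}
R = {0,1,2,3,4,5,6}
witness 2: b·a

Answer: REACHABLE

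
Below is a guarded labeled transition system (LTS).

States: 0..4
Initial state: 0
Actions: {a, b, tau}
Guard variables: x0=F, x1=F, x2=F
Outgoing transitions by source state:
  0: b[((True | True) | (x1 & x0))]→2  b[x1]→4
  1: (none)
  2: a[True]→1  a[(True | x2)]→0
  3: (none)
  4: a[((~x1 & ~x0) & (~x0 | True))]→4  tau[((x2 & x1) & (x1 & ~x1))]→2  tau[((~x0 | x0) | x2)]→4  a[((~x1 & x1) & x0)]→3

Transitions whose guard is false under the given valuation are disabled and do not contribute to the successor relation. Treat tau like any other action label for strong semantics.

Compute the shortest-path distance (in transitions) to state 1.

Answer: 2

Analysis:
Layered search for 1:
  L0 = {0}
  L1 = {2}
  L2 = {1}
depth(1)=2, e.g. b·a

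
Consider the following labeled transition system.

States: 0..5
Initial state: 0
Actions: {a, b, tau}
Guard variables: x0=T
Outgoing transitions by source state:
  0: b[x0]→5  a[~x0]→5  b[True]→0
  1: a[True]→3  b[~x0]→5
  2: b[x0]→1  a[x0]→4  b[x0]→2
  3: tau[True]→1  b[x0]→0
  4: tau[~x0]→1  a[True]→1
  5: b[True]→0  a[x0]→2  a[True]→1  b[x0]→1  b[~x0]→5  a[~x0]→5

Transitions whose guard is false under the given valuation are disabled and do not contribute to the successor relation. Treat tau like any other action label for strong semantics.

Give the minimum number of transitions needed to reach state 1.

Layered search for 1:
  L0 = {0}
  L1 = {5}
  L2 = {1,2}
depth(1)=2, e.g. b·a

Answer: 2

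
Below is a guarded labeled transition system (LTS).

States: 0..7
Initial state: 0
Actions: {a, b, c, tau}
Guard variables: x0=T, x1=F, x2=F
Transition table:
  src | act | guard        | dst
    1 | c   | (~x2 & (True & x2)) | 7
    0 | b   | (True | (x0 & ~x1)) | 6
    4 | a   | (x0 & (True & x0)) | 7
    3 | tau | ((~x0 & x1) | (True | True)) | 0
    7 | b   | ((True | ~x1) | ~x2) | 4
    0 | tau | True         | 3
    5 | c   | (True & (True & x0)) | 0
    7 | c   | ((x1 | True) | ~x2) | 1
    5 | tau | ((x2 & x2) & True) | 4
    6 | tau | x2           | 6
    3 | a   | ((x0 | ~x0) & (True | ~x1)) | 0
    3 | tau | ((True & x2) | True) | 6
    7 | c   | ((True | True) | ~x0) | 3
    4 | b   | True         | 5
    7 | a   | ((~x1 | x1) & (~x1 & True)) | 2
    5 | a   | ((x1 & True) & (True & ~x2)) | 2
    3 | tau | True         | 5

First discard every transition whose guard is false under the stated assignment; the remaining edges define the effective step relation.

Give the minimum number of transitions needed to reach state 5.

Answer: 2

Trace:
Layered search for 5:
  depth 0: {0}
  depth 1: {3,6}
  depth 2: {5}
5 enters at depth 2; path tau·tau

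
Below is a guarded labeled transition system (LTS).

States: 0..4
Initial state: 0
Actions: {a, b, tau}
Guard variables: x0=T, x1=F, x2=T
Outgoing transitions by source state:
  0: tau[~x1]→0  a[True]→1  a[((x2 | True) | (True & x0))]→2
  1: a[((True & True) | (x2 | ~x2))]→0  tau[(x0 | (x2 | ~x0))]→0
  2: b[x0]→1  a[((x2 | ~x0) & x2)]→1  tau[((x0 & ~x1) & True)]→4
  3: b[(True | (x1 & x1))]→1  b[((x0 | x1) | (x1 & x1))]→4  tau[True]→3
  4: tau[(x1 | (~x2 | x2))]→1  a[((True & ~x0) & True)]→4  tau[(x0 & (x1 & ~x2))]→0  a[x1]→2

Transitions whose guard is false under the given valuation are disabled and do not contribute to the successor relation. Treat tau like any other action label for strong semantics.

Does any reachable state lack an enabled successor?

Reach set: {0,1,2,4}
  0: a→1  a→2  tau→0  [deg 3]
  1: a→0  tau→0  [deg 2]
  2: a→1  b→1  tau→4  [deg 3]
  4: tau→1  [deg 1]

Answer: DEADLOCK-FREE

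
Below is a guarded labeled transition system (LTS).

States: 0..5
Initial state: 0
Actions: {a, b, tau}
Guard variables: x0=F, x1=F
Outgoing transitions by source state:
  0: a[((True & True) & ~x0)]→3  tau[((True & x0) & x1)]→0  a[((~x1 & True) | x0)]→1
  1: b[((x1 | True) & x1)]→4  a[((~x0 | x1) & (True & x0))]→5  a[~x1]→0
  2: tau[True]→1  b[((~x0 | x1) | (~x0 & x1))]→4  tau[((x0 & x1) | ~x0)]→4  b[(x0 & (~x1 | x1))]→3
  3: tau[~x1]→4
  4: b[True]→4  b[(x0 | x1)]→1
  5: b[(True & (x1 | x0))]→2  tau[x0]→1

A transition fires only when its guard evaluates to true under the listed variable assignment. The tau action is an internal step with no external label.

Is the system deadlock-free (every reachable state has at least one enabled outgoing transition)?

Reach set: {0,1,3,4}
  0: a→1  a→3  [deg 2]
  1: a→0  [deg 1]
  3: tau→4  [deg 1]
  4: b→4  [deg 1]

Answer: DEADLOCK-FREE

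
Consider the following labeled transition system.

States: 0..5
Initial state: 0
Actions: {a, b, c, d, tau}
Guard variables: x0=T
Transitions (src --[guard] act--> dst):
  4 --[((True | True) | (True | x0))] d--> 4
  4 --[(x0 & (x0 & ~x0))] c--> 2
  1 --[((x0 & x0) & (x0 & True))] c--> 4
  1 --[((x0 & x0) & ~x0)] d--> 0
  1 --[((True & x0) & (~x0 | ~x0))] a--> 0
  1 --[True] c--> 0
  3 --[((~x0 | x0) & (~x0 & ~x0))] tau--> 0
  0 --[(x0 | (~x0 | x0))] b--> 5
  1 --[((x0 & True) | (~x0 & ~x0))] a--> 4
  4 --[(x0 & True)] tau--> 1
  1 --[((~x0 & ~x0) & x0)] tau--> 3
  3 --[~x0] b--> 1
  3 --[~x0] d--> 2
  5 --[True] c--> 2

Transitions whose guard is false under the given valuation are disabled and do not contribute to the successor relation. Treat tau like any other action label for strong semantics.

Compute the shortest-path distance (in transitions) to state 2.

Answer: 2

Trace:
BFS to 2:
  Layer 0: {0}
  Layer 1: {5}
  Layer 2: {2}
first hit 2 at d=2 via b·c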